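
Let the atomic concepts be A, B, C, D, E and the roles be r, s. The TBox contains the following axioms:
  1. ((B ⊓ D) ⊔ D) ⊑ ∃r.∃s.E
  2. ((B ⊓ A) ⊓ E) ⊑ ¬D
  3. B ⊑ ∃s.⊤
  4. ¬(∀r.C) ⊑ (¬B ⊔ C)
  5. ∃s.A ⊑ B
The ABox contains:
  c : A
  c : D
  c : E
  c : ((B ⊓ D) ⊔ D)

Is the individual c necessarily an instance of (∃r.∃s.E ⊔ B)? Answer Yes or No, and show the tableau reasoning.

1. c : (∃r.∃s.E ⊔ B)?  L(c) = {A, D, E, ((B ⊓ D) ⊔ D)} ∪ {(∀r.∀s.¬E ⊓ ¬B)}
   clash {B, ¬B} at c — c ∈ (∃r.∃s.E ⊔ B)
2. Hence c : (∃r.∃s.E ⊔ B): entailed.

Yes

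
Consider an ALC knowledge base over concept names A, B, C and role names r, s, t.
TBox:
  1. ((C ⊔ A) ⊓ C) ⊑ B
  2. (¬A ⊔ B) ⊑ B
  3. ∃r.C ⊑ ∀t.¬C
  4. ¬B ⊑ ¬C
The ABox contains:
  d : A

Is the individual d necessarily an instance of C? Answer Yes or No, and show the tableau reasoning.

1. d : C?  L(d) = {A} ∪ {¬C}
   open: L(d) ⊇ {A, ¬B, ¬C, ∀r.¬C} — d ∉ C possible
2. Hence d : C: not entailed.

No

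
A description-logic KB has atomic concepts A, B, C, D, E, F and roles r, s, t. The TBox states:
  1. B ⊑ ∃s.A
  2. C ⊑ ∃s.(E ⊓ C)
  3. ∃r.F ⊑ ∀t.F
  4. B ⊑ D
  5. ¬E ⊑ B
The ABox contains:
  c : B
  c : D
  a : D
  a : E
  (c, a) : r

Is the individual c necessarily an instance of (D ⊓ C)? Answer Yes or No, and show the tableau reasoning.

No

1. c : (D ⊓ C)?  L(c) = {B, D} ∪ {(¬D ⊔ ¬C)}
   apply at c: B⊑∃s.A
   open: L(c) ⊇ {B, D, ¬C, ∀r.¬F, ∃s.A} (+ ∃-successors) — c ∉ (D ⊓ C) possible
2. Hence c : (D ⊓ C): not entailed.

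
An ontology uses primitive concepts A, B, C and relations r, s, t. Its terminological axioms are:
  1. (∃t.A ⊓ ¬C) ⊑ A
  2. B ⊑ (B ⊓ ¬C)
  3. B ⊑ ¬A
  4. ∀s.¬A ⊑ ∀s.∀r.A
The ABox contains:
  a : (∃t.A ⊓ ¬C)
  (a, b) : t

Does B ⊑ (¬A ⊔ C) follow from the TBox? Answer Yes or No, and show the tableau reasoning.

Yes

1. B ⊑ (¬A ⊔ C)  ⇔  (B ⊓ (A ⊓ ¬C)) unsat w.r.t. T
   all branches close; clash {A, ¬A} at x₀
2. Hence B ⊑ (¬A ⊔ C): entailed.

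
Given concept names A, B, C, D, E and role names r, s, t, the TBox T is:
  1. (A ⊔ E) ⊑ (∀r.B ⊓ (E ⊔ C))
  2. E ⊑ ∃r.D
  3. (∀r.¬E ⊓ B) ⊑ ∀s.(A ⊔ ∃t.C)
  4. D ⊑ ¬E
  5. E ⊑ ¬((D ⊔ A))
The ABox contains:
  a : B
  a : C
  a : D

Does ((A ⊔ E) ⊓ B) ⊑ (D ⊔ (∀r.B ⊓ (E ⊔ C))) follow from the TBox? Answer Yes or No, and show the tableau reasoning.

1. ((A ⊔ E) ⊓ B) ⊑ (D ⊔ (∀r.B ⊓ (E ⊔ C)))  ⇔  (((A ⊔ E) ⊓ B) ⊓ (¬D ⊓ (∃r.¬B ⊔ (¬E ⊓ ¬C)))) unsat w.r.t. T
   all branches close; clash {E, ¬E} at x₀
2. Hence ((A ⊔ E) ⊓ B) ⊑ (D ⊔ (∀r.B ⊓ (E ⊔ C))): entailed.

Yes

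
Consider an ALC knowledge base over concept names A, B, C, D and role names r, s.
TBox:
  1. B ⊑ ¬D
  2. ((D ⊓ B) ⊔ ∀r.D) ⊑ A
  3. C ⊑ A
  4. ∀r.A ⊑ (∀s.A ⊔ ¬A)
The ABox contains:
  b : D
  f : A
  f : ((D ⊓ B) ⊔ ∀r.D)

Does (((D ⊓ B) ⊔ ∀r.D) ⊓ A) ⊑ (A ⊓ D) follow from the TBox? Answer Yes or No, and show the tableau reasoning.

1. (((D ⊓ B) ⊔ ∀r.D) ⊓ A) ⊑ (A ⊓ D)  ⇔  ((((D ⊓ B) ⊔ ∀r.D) ⊓ A) ⊓ (¬A ⊔ ¬D)) unsat w.r.t. T
   open: L(x₀) ⊇ {A, ¬D, ∀r.D, ∃r.¬A} (+ ∃-successors)
2. Hence (((D ⊓ B) ⊔ ∀r.D) ⊓ A) ⊑ (A ⊓ D): not entailed.

No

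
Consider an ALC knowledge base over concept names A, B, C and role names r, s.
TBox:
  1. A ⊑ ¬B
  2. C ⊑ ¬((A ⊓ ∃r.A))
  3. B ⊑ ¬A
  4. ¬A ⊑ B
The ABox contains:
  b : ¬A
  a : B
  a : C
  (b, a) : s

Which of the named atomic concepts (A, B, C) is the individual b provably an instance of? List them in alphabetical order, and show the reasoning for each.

{B}

1. b : A?  L(b) = {¬A} ∪ {¬A}
   apply at b: ¬A⊑B
   open: L(b) ⊇ {B, ¬A, ¬C} — b ∉ A possible
2. b : B?  L(b) = {¬A} ∪ {¬B}
   clash {B, ¬B} at b — b ∈ B
3. b : C?  L(b) = {¬A} ∪ {¬C}
   apply at b: ¬A⊑B
   open: L(b) ⊇ {B, ¬A, ¬C} — b ∉ C possible
4. Entailed for b: {B}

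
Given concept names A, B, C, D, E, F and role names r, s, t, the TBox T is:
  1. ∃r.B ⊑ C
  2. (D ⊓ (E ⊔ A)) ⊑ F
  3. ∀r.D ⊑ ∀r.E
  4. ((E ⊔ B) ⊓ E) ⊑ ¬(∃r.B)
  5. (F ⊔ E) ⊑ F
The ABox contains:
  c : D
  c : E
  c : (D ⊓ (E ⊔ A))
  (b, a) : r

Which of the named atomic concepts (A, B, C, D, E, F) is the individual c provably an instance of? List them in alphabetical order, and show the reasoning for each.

{D, E, F}

1. c : A?  L(c) = {D, E, (D ⊓ (E ⊔ A))} ∪ {¬A}
   apply at c: (D ⊓ (E ⊔ A))⊑F
   open: L(c) ⊇ {D, E, F, ¬A, ∀r.¬B, …} (+ ∃-successors) — c ∉ A possible
2. c : B?  L(c) = {D, E, (D ⊓ (E ⊔ A))} ∪ {¬B}
   apply at c: (D ⊓ (E ⊔ A))⊑F
   open: L(c) ⊇ {D, E, F, ¬B, ∀r.¬B, …} (+ ∃-successors) — c ∉ B possible
3. c : C?  L(c) = {D, E, (D ⊓ (E ⊔ A))} ∪ {¬C}
   apply at c: (D ⊓ (E ⊔ A))⊑F
   open: L(c) ⊇ {D, E, F, ¬C, ∀r.¬B, …} (+ ∃-successors) — c ∉ C possible
4. c : D?  L(c) = {D, E, (D ⊓ (E ⊔ A))} ∪ {¬D}
   clash {D, ¬D} at c — c ∈ D
5. c : E?  L(c) = {D, E, (D ⊓ (E ⊔ A))} ∪ {¬E}
   clash {E, ¬E} at c — c ∈ E
6. c : F?  L(c) = {D, E, (D ⊓ (E ⊔ A))} ∪ {¬F}
   clash {F, ¬F} at c — c ∈ F
7. Entailed for c: {D, E, F}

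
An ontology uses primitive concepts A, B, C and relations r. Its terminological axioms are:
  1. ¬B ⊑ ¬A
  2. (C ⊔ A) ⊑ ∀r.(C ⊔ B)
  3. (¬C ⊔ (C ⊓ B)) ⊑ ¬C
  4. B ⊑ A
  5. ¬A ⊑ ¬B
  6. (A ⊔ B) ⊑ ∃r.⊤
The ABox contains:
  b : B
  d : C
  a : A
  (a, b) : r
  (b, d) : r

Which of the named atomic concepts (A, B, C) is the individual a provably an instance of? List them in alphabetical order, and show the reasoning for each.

{A, B}

1. a : A?  L(a) = {A} ∪ {¬A}
   clash {A, ¬A} at a — a ∈ A
2. a : B?  L(a) = {A} ∪ {¬B}
   clash {A, ¬A} at a — a ∈ B
3. a : C?  L(a) = {A} ∪ {¬C}
   open: L(a) ⊇ {A, B, ¬C, ∀r.(C ⊔ B), ∃r.⊤} (+ ∃-successors) — a ∉ C possible
4. Entailed for a: {A, B}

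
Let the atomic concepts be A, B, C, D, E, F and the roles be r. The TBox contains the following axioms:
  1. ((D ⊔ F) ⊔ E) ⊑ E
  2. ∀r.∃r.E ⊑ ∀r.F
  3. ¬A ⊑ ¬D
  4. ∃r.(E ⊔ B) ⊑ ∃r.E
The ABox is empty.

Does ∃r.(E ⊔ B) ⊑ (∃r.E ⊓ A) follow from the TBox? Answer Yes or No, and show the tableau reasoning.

No

1. ∃r.(E ⊔ B) ⊑ (∃r.E ⊓ A)  ⇔  (∃r.(E ⊔ B) ⊓ (∀r.¬E ⊔ ¬A)) unsat w.r.t. T
   apply at x₀: ∃r.(E ⊔ B)⊑∃r.E
   open: L(x₀) ⊇ {¬A, ¬D, ¬E, ¬F, ∃r.(E ⊔ B), …} (+ ∃-successors)
2. Hence ∃r.(E ⊔ B) ⊑ (∃r.E ⊓ A): not entailed.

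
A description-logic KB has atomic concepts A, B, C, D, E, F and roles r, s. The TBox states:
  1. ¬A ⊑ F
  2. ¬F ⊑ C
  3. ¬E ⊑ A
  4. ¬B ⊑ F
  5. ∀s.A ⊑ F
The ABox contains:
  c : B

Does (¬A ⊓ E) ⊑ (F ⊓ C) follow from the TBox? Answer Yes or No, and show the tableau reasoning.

No

1. (¬A ⊓ E) ⊑ (F ⊓ C)  ⇔  ((¬A ⊓ E) ⊓ (¬F ⊔ ¬C)) unsat w.r.t. T
   apply at x₀: ¬A⊑F
   open: L(x₀) ⊇ {E, F, ¬A, ¬C}
2. Hence (¬A ⊓ E) ⊑ (F ⊓ C): not entailed.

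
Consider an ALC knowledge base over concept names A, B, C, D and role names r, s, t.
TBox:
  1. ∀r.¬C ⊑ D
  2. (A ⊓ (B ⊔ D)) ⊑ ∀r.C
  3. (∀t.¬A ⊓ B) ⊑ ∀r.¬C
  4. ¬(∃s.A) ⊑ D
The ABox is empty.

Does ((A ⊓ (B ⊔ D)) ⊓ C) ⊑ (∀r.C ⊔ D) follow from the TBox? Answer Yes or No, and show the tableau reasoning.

Yes

1. ((A ⊓ (B ⊔ D)) ⊓ C) ⊑ (∀r.C ⊔ D)  ⇔  (((A ⊓ (B ⊔ D)) ⊓ C) ⊓ (∃r.¬C ⊓ ¬D)) unsat w.r.t. T
   all branches close; clash {D, ¬D} at x₀
2. Hence ((A ⊓ (B ⊔ D)) ⊓ C) ⊑ (∀r.C ⊔ D): entailed.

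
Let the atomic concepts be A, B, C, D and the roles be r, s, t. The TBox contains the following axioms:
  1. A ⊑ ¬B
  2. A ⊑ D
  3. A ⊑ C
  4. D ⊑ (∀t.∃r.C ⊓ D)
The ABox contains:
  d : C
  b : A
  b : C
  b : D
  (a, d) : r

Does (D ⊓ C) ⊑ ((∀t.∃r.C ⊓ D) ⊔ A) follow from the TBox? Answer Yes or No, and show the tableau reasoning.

1. (D ⊓ C) ⊑ ((∀t.∃r.C ⊓ D) ⊔ A)  ⇔  ((D ⊓ C) ⊓ ((∃t.∀r.¬C ⊔ ¬D) ⊓ ¬A)) unsat w.r.t. T
   all branches close; clash {D, ¬D} at x₀
2. Hence (D ⊓ C) ⊑ ((∀t.∃r.C ⊓ D) ⊔ A): entailed.

Yes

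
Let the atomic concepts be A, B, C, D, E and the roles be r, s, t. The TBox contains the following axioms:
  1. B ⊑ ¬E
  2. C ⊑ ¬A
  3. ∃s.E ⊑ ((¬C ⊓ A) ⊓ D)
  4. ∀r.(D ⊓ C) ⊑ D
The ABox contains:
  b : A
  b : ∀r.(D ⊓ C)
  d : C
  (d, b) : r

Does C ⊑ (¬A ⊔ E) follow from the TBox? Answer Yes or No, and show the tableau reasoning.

1. C ⊑ (¬A ⊔ E)  ⇔  (C ⊓ (A ⊓ ¬E)) unsat w.r.t. T
   all branches close; clash {A, ¬A} at x₀
2. Hence C ⊑ (¬A ⊔ E): entailed.

Yes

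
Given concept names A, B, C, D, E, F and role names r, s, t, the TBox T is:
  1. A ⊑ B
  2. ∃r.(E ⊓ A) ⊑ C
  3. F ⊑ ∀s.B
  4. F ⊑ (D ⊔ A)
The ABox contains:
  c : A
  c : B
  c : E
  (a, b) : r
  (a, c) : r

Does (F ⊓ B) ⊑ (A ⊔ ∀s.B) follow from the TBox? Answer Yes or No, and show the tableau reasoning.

Yes

1. (F ⊓ B) ⊑ (A ⊔ ∀s.B)  ⇔  ((F ⊓ B) ⊓ (¬A ⊓ ∃s.¬B)) unsat w.r.t. T
   all branches close; clash {A, ¬A} at x₀
2. Hence (F ⊓ B) ⊑ (A ⊔ ∀s.B): entailed.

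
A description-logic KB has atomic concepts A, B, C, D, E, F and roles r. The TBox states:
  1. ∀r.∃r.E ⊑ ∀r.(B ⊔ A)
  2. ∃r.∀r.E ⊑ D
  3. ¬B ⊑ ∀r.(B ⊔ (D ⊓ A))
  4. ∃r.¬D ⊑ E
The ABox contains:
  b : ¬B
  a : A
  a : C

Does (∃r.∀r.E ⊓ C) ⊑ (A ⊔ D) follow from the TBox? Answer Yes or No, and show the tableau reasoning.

Yes

1. (∃r.∀r.E ⊓ C) ⊑ (A ⊔ D)  ⇔  ((∃r.∀r.E ⊓ C) ⊓ (¬A ⊓ ¬D)) unsat w.r.t. T
   all branches close; clash {D, ¬D} at x₀
2. Hence (∃r.∀r.E ⊓ C) ⊑ (A ⊔ D): entailed.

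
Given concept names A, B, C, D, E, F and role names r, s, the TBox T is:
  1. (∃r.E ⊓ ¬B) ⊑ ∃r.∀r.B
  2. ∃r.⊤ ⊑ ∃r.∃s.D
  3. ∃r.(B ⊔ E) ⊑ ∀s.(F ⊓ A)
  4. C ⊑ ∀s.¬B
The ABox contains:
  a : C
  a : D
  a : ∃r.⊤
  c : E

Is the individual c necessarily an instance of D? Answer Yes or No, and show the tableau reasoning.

No

1. c : D?  L(c) = {E} ∪ {¬D}
   open: L(c) ⊇ {E, ¬C, ¬D, ∀r.(¬B ⊓ ¬E), ∀r.¬E, …} — c ∉ D possible
2. Hence c : D: not entailed.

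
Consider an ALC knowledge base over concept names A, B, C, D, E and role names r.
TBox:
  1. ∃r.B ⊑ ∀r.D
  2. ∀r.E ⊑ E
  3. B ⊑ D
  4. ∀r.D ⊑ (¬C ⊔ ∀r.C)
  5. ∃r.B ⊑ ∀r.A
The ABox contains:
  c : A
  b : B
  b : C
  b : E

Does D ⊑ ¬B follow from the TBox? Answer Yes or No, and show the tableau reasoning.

No

1. D ⊑ ¬B  ⇔  (D ⊓ B) unsat w.r.t. T
   open: L(x₀) ⊇ {B, D, ∀r.¬B, ∃r.¬D, ∃r.¬E} (+ ∃-successors)
2. Hence D ⊑ ¬B: not entailed.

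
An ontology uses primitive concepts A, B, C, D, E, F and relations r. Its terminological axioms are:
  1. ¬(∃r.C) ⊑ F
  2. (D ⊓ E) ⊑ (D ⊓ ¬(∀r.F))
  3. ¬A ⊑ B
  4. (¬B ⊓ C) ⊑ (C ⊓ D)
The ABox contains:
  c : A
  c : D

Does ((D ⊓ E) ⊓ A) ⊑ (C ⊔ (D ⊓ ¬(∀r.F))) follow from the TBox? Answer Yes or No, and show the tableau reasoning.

Yes

1. ((D ⊓ E) ⊓ A) ⊑ (C ⊔ (D ⊓ ¬(∀r.F)))  ⇔  (((D ⊓ E) ⊓ A) ⊓ (¬C ⊓ (¬D ⊔ ∀r.F))) unsat w.r.t. T
   all branches close; clash {C, ¬C} at x₀
2. Hence ((D ⊓ E) ⊓ A) ⊑ (C ⊔ (D ⊓ ¬(∀r.F))): entailed.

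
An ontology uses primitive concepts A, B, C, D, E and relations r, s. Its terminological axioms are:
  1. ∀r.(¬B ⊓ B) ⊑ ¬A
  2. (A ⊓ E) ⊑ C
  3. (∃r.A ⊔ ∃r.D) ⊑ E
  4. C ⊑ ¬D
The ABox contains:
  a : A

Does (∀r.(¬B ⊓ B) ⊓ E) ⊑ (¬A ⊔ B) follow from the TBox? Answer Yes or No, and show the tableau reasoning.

Yes

1. (∀r.(¬B ⊓ B) ⊓ E) ⊑ (¬A ⊔ B)  ⇔  ((∀r.(¬B ⊓ B) ⊓ E) ⊓ (A ⊓ ¬B)) unsat w.r.t. T
   all branches close; clash {A, ¬A} at x₀
2. Hence (∀r.(¬B ⊓ B) ⊓ E) ⊑ (¬A ⊔ B): entailed.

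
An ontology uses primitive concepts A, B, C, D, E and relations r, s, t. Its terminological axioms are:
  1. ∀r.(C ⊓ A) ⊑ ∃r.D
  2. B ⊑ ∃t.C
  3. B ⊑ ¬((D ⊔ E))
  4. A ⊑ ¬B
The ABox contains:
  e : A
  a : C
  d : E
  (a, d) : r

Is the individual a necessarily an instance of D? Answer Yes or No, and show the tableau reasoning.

No

1. a : D?  L(a) = {C} ∪ {¬D}
   open: L(a) ⊇ {C, ¬A, ¬B, ¬D, ∃r.(¬C ⊔ ¬A)} (+ ∃-successors) — a ∉ D possible
2. Hence a : D: not entailed.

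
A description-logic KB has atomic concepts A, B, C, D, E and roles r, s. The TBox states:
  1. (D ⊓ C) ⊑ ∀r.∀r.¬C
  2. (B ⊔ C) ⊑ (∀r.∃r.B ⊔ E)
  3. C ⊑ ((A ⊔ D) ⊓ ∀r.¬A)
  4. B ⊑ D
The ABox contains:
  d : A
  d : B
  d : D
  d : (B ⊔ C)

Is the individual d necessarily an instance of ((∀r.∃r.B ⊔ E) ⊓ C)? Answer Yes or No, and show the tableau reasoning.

No

1. d : ((∀r.∃r.B ⊔ E) ⊓ C)?  L(d) = {A, B, D, (B ⊔ C)} ∪ {((∃r.∀r.¬B ⊓ ¬E) ⊔ ¬C)}
   apply at d: (B ⊔ C)⊑(∀r.∃r.B ⊔ E)
   open: L(d) ⊇ {A, B, D, ¬C, ∀r.∃r.B} — d ∉ ((∀r.∃r.B ⊔ E) ⊓ C) possible
2. Hence d : ((∀r.∃r.B ⊔ E) ⊓ C): not entailed.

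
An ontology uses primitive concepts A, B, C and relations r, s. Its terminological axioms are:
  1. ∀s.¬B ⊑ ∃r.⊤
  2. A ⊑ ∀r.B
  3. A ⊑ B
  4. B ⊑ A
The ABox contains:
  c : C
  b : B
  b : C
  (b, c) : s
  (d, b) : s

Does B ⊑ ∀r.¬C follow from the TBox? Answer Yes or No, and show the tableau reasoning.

No

1. B ⊑ ∀r.¬C  ⇔  (B ⊓ ∃r.C) unsat w.r.t. T
   apply at x₀: B⊑A
   open: L(x₀) ⊇ {A, B, ∀r.B, ∃r.C, ∃s.B} (+ ∃-successors)
2. Hence B ⊑ ∀r.¬C: not entailed.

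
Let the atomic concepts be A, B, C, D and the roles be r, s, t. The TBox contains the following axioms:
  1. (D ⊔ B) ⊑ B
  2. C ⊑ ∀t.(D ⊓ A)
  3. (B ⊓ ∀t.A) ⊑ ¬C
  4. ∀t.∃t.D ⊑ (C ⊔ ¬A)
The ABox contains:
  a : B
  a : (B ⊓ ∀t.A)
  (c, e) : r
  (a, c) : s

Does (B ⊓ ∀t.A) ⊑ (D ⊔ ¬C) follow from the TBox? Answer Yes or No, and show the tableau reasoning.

1. (B ⊓ ∀t.A) ⊑ (D ⊔ ¬C)  ⇔  ((B ⊓ ∀t.A) ⊓ (¬D ⊓ C)) unsat w.r.t. T
   all branches close; clash {C, ¬C} at x₀
2. Hence (B ⊓ ∀t.A) ⊑ (D ⊔ ¬C): entailed.

Yes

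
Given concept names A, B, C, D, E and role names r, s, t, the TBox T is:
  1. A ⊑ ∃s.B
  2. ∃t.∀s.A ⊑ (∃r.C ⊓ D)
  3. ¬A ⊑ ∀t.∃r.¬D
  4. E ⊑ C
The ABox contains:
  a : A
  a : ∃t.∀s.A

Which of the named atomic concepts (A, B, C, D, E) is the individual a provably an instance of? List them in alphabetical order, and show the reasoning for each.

1. a : A?  L(a) = {A, ∃t.∀s.A} ∪ {¬A}
   clash {A, ¬A} at a — a ∈ A
2. a : B?  L(a) = {A, ∃t.∀s.A} ∪ {¬B}
   apply at a: A⊑∃s.B; ∃t.∀s.A⊑(∃r.C ⊓ D)
   open: L(a) ⊇ {A, D, ¬B, ¬E, ∃r.C, …} (+ ∃-successors) — a ∉ B possible
3. a : C?  L(a) = {A, ∃t.∀s.A} ∪ {¬C}
   apply at a: A⊑∃s.B; ∃t.∀s.A⊑(∃r.C ⊓ D)
   open: L(a) ⊇ {A, D, ¬C, ¬E, ∃r.C, …} (+ ∃-successors) — a ∉ C possible
4. a : D?  L(a) = {A, ∃t.∀s.A} ∪ {¬D}
   clash {D, ¬D} at a — a ∈ D
5. a : E?  L(a) = {A, ∃t.∀s.A} ∪ {¬E}
   apply at a: A⊑∃s.B; ∃t.∀s.A⊑(∃r.C ⊓ D)
   open: L(a) ⊇ {A, D, ¬E, ∃r.C, ∃s.B, …} (+ ∃-successors) — a ∉ E possible
6. Entailed for a: {A, D}

{A, D}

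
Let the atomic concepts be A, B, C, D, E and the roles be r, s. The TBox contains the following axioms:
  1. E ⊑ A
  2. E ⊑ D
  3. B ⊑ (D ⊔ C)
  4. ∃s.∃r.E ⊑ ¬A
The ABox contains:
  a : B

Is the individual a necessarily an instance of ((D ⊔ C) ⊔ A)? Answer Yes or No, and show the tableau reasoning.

1. a : ((D ⊔ C) ⊔ A)?  L(a) = {B} ∪ {((¬D ⊓ ¬C) ⊓ ¬A)}
   clash {C, ¬C} at a — a ∈ ((D ⊔ C) ⊔ A)
2. Hence a : ((D ⊔ C) ⊔ A): entailed.

Yes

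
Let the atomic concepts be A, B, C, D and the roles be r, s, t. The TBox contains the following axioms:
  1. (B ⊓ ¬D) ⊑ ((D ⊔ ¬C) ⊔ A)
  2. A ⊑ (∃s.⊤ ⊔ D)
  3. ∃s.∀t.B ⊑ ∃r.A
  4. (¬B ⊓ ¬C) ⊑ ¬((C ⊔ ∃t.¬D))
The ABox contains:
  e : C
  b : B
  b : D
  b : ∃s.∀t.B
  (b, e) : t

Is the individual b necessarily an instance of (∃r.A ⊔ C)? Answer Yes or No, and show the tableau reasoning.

Yes

1. b : (∃r.A ⊔ C)?  L(b) = {B, D, ∃s.∀t.B} ∪ {(∀r.¬A ⊓ ¬C)}
   clash {A, ¬A} at an ∃-successor — b ∈ (∃r.A ⊔ C)
2. Hence b : (∃r.A ⊔ C): entailed.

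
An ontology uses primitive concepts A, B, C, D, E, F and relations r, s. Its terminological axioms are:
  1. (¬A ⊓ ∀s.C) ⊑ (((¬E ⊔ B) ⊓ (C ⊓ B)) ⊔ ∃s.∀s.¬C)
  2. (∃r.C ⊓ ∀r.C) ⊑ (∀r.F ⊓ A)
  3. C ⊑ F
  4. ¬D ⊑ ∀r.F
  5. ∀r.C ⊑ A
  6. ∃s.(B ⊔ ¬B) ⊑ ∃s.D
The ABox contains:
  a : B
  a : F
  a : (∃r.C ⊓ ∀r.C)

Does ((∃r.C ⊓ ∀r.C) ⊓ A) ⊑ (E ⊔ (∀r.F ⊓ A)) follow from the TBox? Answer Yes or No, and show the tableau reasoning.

Yes

1. ((∃r.C ⊓ ∀r.C) ⊓ A) ⊑ (E ⊔ (∀r.F ⊓ A))  ⇔  (((∃r.C ⊓ ∀r.C) ⊓ A) ⊓ (¬E ⊓ (∃r.¬F ⊔ ¬A))) unsat w.r.t. T
   all branches close; clash {A, ¬A} at x₀
2. Hence ((∃r.C ⊓ ∀r.C) ⊓ A) ⊑ (E ⊔ (∀r.F ⊓ A)): entailed.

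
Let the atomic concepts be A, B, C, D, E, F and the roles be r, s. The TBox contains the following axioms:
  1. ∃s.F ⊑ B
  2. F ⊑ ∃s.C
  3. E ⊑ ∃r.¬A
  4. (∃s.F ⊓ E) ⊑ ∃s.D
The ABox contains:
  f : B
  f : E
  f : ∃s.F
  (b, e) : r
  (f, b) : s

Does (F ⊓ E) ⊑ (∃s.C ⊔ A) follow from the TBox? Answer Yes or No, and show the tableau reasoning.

1. (F ⊓ E) ⊑ (∃s.C ⊔ A)  ⇔  ((F ⊓ E) ⊓ (∀s.¬C ⊓ ¬A)) unsat w.r.t. T
   all branches close; clash {C, ¬C} at an ∃-successor
2. Hence (F ⊓ E) ⊑ (∃s.C ⊔ A): entailed.

Yes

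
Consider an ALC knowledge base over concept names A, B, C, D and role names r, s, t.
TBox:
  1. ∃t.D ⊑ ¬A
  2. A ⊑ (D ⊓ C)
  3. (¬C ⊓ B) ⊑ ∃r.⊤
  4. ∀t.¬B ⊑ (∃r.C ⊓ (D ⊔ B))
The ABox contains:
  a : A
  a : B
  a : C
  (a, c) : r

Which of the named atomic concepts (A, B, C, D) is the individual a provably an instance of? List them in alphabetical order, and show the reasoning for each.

{A, B, C, D}

1. a : A?  L(a) = {A, B, C} ∪ {¬A}
   clash {A, ¬A} at a — a ∈ A
2. a : B?  L(a) = {A, B, C} ∪ {¬B}
   clash {B, ¬B} at a — a ∈ B
3. a : C?  L(a) = {A, B, C} ∪ {¬C}
   clash {C, ¬C} at a — a ∈ C
4. a : D?  L(a) = {A, B, C} ∪ {¬D}
   clash {D, ¬D} at a — a ∈ D
5. Entailed for a: {A, B, C, D}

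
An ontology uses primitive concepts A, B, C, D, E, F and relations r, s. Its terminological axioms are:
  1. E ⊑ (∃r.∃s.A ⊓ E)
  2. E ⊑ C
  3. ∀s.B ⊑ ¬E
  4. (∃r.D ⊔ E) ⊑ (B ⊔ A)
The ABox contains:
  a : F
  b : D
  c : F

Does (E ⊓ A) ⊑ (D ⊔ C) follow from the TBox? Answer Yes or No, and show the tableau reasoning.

1. (E ⊓ A) ⊑ (D ⊔ C)  ⇔  ((E ⊓ A) ⊓ (¬D ⊓ ¬C)) unsat w.r.t. T
   all branches close; clash {C, ¬C} at x₀
2. Hence (E ⊓ A) ⊑ (D ⊔ C): entailed.

Yes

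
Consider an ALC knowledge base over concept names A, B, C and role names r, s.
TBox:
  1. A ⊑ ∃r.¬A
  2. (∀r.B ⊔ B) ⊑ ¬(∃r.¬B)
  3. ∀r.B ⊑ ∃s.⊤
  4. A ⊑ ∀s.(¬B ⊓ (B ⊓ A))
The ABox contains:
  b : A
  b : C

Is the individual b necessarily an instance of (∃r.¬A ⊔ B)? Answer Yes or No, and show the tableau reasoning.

Yes

1. b : (∃r.¬A ⊔ B)?  L(b) = {A, C} ∪ {(∀r.A ⊓ ¬B)}
   clash {A, ¬A} at an ∃-successor — b ∈ (∃r.¬A ⊔ B)
2. Hence b : (∃r.¬A ⊔ B): entailed.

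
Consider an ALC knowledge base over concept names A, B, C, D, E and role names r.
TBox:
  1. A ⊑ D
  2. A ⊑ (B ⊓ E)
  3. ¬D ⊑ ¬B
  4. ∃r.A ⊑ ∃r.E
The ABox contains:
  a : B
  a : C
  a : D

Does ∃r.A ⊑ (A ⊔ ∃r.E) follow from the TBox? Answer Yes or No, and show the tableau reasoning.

Yes

1. ∃r.A ⊑ (A ⊔ ∃r.E)  ⇔  (∃r.A ⊓ (¬A ⊓ ∀r.¬E)) unsat w.r.t. T
   all branches close; clash {E, ¬E} at an ∃-successor
2. Hence ∃r.A ⊑ (A ⊔ ∃r.E): entailed.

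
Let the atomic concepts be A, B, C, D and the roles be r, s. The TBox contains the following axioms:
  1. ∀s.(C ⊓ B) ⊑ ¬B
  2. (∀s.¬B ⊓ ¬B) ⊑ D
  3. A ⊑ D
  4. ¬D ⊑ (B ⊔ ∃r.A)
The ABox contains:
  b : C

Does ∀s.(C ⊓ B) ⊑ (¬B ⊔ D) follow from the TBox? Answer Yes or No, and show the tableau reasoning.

1. ∀s.(C ⊓ B) ⊑ (¬B ⊔ D)  ⇔  (∀s.(C ⊓ B) ⊓ (B ⊓ ¬D)) unsat w.r.t. T
   all branches close; clash {D, ¬D} at x₀
2. Hence ∀s.(C ⊓ B) ⊑ (¬B ⊔ D): entailed.

Yes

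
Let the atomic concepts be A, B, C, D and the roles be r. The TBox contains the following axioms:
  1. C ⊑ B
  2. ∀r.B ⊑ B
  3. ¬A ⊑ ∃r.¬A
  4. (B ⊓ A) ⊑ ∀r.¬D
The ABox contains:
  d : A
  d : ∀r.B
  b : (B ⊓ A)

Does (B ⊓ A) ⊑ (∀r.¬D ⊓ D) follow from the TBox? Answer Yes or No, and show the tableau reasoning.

1. (B ⊓ A) ⊑ (∀r.¬D ⊓ D)  ⇔  ((B ⊓ A) ⊓ (∃r.D ⊔ ¬D)) unsat w.r.t. T
   apply at x₀: (B ⊓ A)⊑∀r.¬D
   open: L(x₀) ⊇ {A, B, ¬D, ∀r.¬D}
2. Hence (B ⊓ A) ⊑ (∀r.¬D ⊓ D): not entailed.

No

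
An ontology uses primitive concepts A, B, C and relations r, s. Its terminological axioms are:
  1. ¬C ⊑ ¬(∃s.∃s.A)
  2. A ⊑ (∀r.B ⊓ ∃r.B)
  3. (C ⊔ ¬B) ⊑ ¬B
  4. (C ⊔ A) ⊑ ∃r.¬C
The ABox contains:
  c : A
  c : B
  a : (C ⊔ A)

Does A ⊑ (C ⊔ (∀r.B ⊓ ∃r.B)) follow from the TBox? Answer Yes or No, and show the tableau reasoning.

1. A ⊑ (C ⊔ (∀r.B ⊓ ∃r.B))  ⇔  (A ⊓ (¬C ⊓ (∃r.¬B ⊔ ∀r.¬B))) unsat w.r.t. T
   all branches close; clash {B, ¬B} at an ∃-successor
2. Hence A ⊑ (C ⊔ (∀r.B ⊓ ∃r.B)): entailed.

Yes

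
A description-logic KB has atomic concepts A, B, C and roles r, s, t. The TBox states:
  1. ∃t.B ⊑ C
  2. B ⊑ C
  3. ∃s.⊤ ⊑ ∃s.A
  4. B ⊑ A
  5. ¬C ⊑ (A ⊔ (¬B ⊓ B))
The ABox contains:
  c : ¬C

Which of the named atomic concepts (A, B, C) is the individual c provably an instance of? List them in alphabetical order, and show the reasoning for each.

{A}

1. c : A?  L(c) = {¬C} ∪ {¬A}
   clash {A, ¬A} at c — c ∈ A
2. c : B?  L(c) = {¬C} ∪ {¬B}
   apply at c: ¬C⊑(A ⊔ (¬B ⊓ B))
   open: L(c) ⊇ {A, ¬B, ¬C, ∀s.⊥, ∀t.¬B} — c ∉ B possible
3. c : C?  L(c) = {¬C} ∪ {¬C}
   apply at c: ¬C⊑(A ⊔ (¬B ⊓ B))
   open: L(c) ⊇ {A, ¬B, ¬C, ∀s.⊥, ∀t.¬B} — c ∉ C possible
4. Entailed for c: {A}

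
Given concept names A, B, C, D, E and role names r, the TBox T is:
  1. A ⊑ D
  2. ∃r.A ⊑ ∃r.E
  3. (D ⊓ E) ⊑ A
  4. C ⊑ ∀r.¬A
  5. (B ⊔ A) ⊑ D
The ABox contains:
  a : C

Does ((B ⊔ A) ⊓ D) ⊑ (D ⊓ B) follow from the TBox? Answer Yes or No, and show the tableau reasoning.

1. ((B ⊔ A) ⊓ D) ⊑ (D ⊓ B)  ⇔  (((B ⊔ A) ⊓ D) ⊓ (¬D ⊔ ¬B)) unsat w.r.t. T
   open: L(x₀) ⊇ {A, D, ¬B, ¬C, ∀r.¬A}
2. Hence ((B ⊔ A) ⊓ D) ⊑ (D ⊓ B): not entailed.

No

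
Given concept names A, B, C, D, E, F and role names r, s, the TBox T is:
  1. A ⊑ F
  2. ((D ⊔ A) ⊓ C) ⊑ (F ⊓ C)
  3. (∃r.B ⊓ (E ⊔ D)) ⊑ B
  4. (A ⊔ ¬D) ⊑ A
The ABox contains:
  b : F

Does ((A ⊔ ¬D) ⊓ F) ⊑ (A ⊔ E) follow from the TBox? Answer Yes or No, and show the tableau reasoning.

Yes

1. ((A ⊔ ¬D) ⊓ F) ⊑ (A ⊔ E)  ⇔  (((A ⊔ ¬D) ⊓ F) ⊓ (¬A ⊓ ¬E)) unsat w.r.t. T
   all branches close; clash {A, ¬A} at x₀
2. Hence ((A ⊔ ¬D) ⊓ F) ⊑ (A ⊔ E): entailed.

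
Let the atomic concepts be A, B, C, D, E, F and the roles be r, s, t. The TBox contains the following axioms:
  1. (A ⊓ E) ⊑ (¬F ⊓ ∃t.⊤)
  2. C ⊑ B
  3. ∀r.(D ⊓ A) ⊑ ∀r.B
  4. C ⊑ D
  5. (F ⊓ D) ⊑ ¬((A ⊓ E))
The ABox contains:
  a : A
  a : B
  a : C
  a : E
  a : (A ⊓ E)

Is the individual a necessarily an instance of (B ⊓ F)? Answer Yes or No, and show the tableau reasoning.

1. a : (B ⊓ F)?  L(a) = {A, B, C, E, (A ⊓ E)} ∪ {(¬B ⊔ ¬F)}
   apply at a: (A ⊓ E)⊑(¬F ⊓ ∃t.⊤); C⊑D
   open: L(a) ⊇ {A, B, C, D, E, …} (+ ∃-successors) — a ∉ (B ⊓ F) possible
2. Hence a : (B ⊓ F): not entailed.

No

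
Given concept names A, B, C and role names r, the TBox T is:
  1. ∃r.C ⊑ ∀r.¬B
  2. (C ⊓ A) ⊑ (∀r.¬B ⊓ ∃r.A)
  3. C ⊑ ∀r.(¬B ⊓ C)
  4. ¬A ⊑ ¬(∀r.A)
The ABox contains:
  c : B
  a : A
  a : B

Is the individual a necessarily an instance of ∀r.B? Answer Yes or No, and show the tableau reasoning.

1. a : ∀r.B?  L(a) = {A, B} ∪ {∃r.¬B}
   open: L(a) ⊇ {A, B, ¬C, ∀r.¬C, ∃r.¬B} (+ ∃-successors) — a ∉ ∀r.B possible
2. Hence a : ∀r.B: not entailed.

No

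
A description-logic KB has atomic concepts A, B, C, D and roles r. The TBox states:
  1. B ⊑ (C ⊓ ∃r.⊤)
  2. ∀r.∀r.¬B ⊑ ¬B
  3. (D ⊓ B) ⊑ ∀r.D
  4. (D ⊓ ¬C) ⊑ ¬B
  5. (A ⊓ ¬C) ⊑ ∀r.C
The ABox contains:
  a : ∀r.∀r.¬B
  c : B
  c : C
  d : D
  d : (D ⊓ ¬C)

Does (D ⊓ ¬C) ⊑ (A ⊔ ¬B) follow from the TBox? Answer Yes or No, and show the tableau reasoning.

1. (D ⊓ ¬C) ⊑ (A ⊔ ¬B)  ⇔  ((D ⊓ ¬C) ⊓ (¬A ⊓ B)) unsat w.r.t. T
   all branches close; clash {B, ¬B} at x₀
2. Hence (D ⊓ ¬C) ⊑ (A ⊔ ¬B): entailed.

Yes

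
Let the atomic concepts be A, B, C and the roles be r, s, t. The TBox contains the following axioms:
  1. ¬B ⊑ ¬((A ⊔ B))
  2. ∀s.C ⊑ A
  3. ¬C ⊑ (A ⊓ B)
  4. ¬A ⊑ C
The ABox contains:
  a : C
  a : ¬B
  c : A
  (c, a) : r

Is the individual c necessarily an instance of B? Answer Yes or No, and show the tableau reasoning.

Yes

1. c : B?  L(c) = {A} ∪ {¬B}
   clash {B, ¬B} at c — c ∈ B
2. Hence c : B: entailed.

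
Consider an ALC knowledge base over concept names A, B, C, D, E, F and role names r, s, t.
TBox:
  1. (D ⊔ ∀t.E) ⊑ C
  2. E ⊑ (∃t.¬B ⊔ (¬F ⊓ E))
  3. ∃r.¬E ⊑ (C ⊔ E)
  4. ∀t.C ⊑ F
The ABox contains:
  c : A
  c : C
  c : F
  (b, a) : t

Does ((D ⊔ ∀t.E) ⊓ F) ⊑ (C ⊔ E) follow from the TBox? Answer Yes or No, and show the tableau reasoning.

Yes

1. ((D ⊔ ∀t.E) ⊓ F) ⊑ (C ⊔ E)  ⇔  (((D ⊔ ∀t.E) ⊓ F) ⊓ (¬C ⊓ ¬E)) unsat w.r.t. T
   all branches close; clash {E, ¬E} at x₀
2. Hence ((D ⊔ ∀t.E) ⊓ F) ⊑ (C ⊔ E): entailed.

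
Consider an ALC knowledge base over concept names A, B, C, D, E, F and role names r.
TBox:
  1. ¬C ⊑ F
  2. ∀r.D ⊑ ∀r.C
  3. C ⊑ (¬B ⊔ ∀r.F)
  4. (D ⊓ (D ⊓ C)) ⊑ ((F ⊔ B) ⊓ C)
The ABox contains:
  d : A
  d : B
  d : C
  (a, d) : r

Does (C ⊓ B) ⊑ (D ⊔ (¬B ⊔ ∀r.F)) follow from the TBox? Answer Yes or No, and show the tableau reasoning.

Yes

1. (C ⊓ B) ⊑ (D ⊔ (¬B ⊔ ∀r.F))  ⇔  ((C ⊓ B) ⊓ (¬D ⊓ (B ⊓ ∃r.¬F))) unsat w.r.t. T
   all branches close; clash {F, ¬F} at an ∃-successor
2. Hence (C ⊓ B) ⊑ (D ⊔ (¬B ⊔ ∀r.F)): entailed.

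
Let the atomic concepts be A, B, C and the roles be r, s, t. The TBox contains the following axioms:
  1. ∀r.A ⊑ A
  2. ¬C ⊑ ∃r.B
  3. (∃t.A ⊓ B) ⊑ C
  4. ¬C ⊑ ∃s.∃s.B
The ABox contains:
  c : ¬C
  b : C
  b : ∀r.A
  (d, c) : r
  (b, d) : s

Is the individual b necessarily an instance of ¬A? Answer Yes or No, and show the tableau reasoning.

1. b : ¬A?  L(b) = {C, ∀r.A} ∪ {A}
   open: L(b) ⊇ {A, C, ∀r.A} — b ∉ ¬A possible
2. Hence b : ¬A: not entailed.

No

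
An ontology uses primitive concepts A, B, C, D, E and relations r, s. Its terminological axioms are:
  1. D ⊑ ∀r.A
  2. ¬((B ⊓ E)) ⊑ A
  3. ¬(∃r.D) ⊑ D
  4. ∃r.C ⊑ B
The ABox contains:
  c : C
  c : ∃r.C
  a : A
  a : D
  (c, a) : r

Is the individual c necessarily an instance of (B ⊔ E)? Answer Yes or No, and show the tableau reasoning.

1. c : (B ⊔ E)?  L(c) = {C, ∃r.C} ∪ {(¬B ⊓ ¬E)}
   clash {B, ¬B} at c — c ∈ (B ⊔ E)
2. Hence c : (B ⊔ E): entailed.

Yes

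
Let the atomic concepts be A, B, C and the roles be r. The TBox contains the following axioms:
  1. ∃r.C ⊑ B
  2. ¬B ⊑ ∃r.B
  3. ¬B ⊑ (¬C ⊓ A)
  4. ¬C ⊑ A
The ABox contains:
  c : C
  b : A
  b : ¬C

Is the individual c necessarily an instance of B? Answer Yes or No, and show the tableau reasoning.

1. c : B?  L(c) = {C} ∪ {¬B}
   clash {C, ¬C} at c — c ∈ B
2. Hence c : B: entailed.

Yes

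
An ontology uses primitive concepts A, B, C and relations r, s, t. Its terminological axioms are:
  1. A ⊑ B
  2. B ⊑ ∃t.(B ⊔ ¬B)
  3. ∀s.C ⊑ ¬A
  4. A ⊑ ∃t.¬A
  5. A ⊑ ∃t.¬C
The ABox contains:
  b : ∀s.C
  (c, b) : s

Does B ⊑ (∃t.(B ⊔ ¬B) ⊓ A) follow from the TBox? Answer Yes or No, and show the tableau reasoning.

No

1. B ⊑ (∃t.(B ⊔ ¬B) ⊓ A)  ⇔  (B ⊓ (∀t.(¬B ⊓ B) ⊔ ¬A)) unsat w.r.t. T
   apply at x₀: B⊑∃t.(B ⊔ ¬B)
   open: L(x₀) ⊇ {B, ¬A, ∃t.(B ⊔ ¬B)} (+ ∃-successors)
2. Hence B ⊑ (∃t.(B ⊔ ¬B) ⊓ A): not entailed.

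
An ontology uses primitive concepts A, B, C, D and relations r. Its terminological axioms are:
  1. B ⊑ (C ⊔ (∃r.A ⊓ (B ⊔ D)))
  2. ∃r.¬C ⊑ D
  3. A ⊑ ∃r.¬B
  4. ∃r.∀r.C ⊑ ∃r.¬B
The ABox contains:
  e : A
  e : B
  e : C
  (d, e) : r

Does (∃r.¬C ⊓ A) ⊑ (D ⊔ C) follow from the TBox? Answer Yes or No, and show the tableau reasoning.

Yes

1. (∃r.¬C ⊓ A) ⊑ (D ⊔ C)  ⇔  ((∃r.¬C ⊓ A) ⊓ (¬D ⊓ ¬C)) unsat w.r.t. T
   all branches close; clash {D, ¬D} at x₀
2. Hence (∃r.¬C ⊓ A) ⊑ (D ⊔ C): entailed.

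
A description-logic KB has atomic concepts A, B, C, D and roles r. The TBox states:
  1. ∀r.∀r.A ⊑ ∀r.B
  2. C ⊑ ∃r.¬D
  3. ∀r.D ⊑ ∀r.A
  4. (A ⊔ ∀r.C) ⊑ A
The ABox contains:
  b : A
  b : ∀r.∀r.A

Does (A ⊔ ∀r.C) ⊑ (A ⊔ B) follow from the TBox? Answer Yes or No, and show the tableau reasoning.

1. (A ⊔ ∀r.C) ⊑ (A ⊔ B)  ⇔  ((A ⊔ ∀r.C) ⊓ (¬A ⊓ ¬B)) unsat w.r.t. T
   all branches close; clash {A, ¬A} at x₀
2. Hence (A ⊔ ∀r.C) ⊑ (A ⊔ B): entailed.

Yes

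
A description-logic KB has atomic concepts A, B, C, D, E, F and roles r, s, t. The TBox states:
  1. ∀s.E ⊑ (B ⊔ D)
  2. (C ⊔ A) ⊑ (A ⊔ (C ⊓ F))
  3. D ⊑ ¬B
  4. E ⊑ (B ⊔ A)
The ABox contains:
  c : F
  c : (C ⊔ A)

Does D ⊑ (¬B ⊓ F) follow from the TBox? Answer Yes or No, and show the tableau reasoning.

1. D ⊑ (¬B ⊓ F)  ⇔  (D ⊓ (B ⊔ ¬F)) unsat w.r.t. T
   apply at x₀: D⊑¬B
   open: L(x₀) ⊇ {D, ¬A, ¬B, ¬C, ¬E, …} (+ ∃-successors)
2. Hence D ⊑ (¬B ⊓ F): not entailed.

No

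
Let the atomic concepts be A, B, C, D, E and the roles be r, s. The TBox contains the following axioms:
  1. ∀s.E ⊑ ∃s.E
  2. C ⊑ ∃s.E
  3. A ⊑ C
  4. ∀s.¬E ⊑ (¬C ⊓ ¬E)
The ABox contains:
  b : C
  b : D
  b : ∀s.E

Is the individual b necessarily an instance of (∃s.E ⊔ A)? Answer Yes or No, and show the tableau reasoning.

Yes

1. b : (∃s.E ⊔ A)?  L(b) = {C, D, ∀s.E} ∪ {(∀s.¬E ⊓ ¬A)}
   clash {E, ¬E} at an ∃-successor — b ∈ (∃s.E ⊔ A)
2. Hence b : (∃s.E ⊔ A): entailed.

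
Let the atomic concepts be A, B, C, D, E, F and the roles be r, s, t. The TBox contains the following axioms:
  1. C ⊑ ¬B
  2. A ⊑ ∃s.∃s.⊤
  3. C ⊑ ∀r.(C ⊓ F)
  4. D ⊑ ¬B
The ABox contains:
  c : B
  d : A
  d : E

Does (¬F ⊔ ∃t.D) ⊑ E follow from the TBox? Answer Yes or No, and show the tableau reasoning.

No

1. (¬F ⊔ ∃t.D) ⊑ E  ⇔  ((¬F ⊔ ∃t.D) ⊓ ¬E) unsat w.r.t. T
   open: L(x₀) ⊇ {¬A, ¬C, ¬D, ¬E, ¬F}
2. Hence (¬F ⊔ ∃t.D) ⊑ E: not entailed.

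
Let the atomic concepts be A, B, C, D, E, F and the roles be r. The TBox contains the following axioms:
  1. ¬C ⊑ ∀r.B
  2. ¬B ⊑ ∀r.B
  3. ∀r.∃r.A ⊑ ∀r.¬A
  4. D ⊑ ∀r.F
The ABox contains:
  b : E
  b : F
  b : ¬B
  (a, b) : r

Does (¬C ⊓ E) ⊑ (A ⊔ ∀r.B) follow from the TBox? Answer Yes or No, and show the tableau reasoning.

Yes

1. (¬C ⊓ E) ⊑ (A ⊔ ∀r.B)  ⇔  ((¬C ⊓ E) ⊓ (¬A ⊓ ∃r.¬B)) unsat w.r.t. T
   all branches close; clash {B, ¬B} at an ∃-successor
2. Hence (¬C ⊓ E) ⊑ (A ⊔ ∀r.B): entailed.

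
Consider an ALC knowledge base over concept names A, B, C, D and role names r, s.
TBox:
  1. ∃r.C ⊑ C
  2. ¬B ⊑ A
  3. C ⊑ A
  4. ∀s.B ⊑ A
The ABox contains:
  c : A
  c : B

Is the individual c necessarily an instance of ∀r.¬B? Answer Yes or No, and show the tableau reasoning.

1. c : ∀r.¬B?  L(c) = {A, B} ∪ {∃r.B}
   open: L(c) ⊇ {A, B, ∀r.¬C, ∃r.B} (+ ∃-successors) — c ∉ ∀r.¬B possible
2. Hence c : ∀r.¬B: not entailed.

No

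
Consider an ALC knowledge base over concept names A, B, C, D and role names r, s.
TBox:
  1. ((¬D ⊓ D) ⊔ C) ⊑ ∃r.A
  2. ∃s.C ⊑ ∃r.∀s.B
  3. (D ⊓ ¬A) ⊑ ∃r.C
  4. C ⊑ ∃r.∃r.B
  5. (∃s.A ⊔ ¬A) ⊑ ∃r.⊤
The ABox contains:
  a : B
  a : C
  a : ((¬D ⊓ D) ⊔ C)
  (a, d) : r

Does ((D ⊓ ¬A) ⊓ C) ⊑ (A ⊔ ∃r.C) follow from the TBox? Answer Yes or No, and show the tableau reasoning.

1. ((D ⊓ ¬A) ⊓ C) ⊑ (A ⊔ ∃r.C)  ⇔  (((D ⊓ ¬A) ⊓ C) ⊓ (¬A ⊓ ∀r.¬C)) unsat w.r.t. T
   all branches close; clash {C, ¬C} at an ∃-successor
2. Hence ((D ⊓ ¬A) ⊓ C) ⊑ (A ⊔ ∃r.C): entailed.

Yes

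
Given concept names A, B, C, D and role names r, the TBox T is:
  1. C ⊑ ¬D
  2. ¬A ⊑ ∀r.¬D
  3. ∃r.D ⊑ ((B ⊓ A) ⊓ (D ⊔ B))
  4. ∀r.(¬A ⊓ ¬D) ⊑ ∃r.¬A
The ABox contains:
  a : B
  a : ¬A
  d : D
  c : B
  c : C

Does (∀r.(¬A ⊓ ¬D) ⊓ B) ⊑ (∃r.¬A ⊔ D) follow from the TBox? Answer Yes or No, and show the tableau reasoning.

Yes

1. (∀r.(¬A ⊓ ¬D) ⊓ B) ⊑ (∃r.¬A ⊔ D)  ⇔  ((∀r.(¬A ⊓ ¬D) ⊓ B) ⊓ (∀r.A ⊓ ¬D)) unsat w.r.t. T
   all branches close; clash {A, ¬A} at an ∃-successor
2. Hence (∀r.(¬A ⊓ ¬D) ⊓ B) ⊑ (∃r.¬A ⊔ D): entailed.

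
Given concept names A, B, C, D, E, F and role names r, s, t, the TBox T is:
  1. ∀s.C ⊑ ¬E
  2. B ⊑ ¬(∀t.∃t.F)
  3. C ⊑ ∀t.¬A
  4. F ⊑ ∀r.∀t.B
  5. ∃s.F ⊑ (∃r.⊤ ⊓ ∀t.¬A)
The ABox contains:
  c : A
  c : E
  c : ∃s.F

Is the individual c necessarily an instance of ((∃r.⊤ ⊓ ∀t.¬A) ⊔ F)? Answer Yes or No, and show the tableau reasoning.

Yes

1. c : ((∃r.⊤ ⊓ ∀t.¬A) ⊔ F)?  L(c) = {A, E, ∃s.F} ∪ {((∀r.⊥ ⊔ ∃t.A) ⊓ ¬F)}
   clash {E, ¬E} at c — c ∈ ((∃r.⊤ ⊓ ∀t.¬A) ⊔ F)
2. Hence c : ((∃r.⊤ ⊓ ∀t.¬A) ⊔ F): entailed.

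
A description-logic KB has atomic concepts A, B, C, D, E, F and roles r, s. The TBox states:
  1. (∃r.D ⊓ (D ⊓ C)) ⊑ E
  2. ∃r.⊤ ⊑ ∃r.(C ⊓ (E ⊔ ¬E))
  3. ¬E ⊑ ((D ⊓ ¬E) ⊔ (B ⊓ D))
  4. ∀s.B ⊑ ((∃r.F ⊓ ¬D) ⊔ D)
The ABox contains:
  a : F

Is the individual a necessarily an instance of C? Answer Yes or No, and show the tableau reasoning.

1. a : C?  L(a) = {F} ∪ {¬C}
   open: L(a) ⊇ {E, F, ¬C, ∀r.¬D, ∀r.⊥, …} (+ ∃-successors) — a ∉ C possible
2. Hence a : C: not entailed.

No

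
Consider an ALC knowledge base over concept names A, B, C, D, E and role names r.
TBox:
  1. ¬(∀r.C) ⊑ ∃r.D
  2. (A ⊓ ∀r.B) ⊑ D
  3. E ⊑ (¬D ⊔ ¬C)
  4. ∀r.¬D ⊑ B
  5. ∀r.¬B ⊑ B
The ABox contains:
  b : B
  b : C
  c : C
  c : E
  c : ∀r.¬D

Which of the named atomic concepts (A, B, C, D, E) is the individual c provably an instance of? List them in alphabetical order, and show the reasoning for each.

1. c : A?  L(c) = {C, E, ∀r.¬D} ∪ {¬A}
   apply at c: E⊑(¬D ⊔ ¬C); ∀r.¬D⊑B
   open: L(c) ⊇ {B, C, E, ¬A, ¬D, …} (+ ∃-successors) — c ∉ A possible
2. c : B?  L(c) = {C, E, ∀r.¬D} ∪ {¬B}
   clash {B, ¬B} at c — c ∈ B
3. c : C?  L(c) = {C, E, ∀r.¬D} ∪ {¬C}
   clash {C, ¬C} at c — c ∈ C
4. c : D?  L(c) = {C, E, ∀r.¬D} ∪ {¬D}
   apply at c: E⊑(¬D ⊔ ¬C); ∀r.¬D⊑B
   open: L(c) ⊇ {B, C, E, ¬A, ¬D, …} (+ ∃-successors) — c ∉ D possible
5. c : E?  L(c) = {C, E, ∀r.¬D} ∪ {¬E}
   clash {E, ¬E} at c — c ∈ E
6. Entailed for c: {B, C, E}

{B, C, E}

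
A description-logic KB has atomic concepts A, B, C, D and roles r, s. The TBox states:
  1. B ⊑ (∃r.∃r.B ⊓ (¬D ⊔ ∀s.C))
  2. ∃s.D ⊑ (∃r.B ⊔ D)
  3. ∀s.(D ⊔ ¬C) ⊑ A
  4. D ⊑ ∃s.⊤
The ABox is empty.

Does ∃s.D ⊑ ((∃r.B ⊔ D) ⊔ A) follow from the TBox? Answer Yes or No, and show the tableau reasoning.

Yes

1. ∃s.D ⊑ ((∃r.B ⊔ D) ⊔ A)  ⇔  (∃s.D ⊓ ((∀r.¬B ⊓ ¬D) ⊓ ¬A)) unsat w.r.t. T
   all branches close; clash {D, ¬D} at x₀
2. Hence ∃s.D ⊑ ((∃r.B ⊔ D) ⊔ A): entailed.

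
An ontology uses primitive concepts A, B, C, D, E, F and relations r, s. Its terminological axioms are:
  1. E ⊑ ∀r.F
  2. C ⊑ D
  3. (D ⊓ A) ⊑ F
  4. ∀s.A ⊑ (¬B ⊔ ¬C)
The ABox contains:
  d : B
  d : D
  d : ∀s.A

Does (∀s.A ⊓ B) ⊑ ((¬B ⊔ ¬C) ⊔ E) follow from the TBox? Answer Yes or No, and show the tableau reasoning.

Yes

1. (∀s.A ⊓ B) ⊑ ((¬B ⊔ ¬C) ⊔ E)  ⇔  ((∀s.A ⊓ B) ⊓ ((B ⊓ C) ⊓ ¬E)) unsat w.r.t. T
   all branches close; clash {C, ¬C} at x₀
2. Hence (∀s.A ⊓ B) ⊑ ((¬B ⊔ ¬C) ⊔ E): entailed.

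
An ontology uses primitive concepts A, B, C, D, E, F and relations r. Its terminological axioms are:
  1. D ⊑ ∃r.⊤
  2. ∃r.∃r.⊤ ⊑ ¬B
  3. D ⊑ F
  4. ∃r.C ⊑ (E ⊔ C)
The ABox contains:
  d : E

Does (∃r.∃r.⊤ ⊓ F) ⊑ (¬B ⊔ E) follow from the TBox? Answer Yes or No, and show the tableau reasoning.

Yes

1. (∃r.∃r.⊤ ⊓ F) ⊑ (¬B ⊔ E)  ⇔  ((∃r.∃r.⊤ ⊓ F) ⊓ (B ⊓ ¬E)) unsat w.r.t. T
   all branches close; clash {B, ¬B} at x₀
2. Hence (∃r.∃r.⊤ ⊓ F) ⊑ (¬B ⊔ E): entailed.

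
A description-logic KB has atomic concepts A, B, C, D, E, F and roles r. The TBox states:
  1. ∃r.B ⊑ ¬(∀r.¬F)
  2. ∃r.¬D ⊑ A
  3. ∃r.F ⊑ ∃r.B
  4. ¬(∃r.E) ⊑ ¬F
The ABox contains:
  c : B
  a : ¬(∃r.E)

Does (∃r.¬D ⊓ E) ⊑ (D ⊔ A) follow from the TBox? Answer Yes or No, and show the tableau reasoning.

Yes

1. (∃r.¬D ⊓ E) ⊑ (D ⊔ A)  ⇔  ((∃r.¬D ⊓ E) ⊓ (¬D ⊓ ¬A)) unsat w.r.t. T
   all branches close; clash {A, ¬A} at x₀
2. Hence (∃r.¬D ⊓ E) ⊑ (D ⊔ A): entailed.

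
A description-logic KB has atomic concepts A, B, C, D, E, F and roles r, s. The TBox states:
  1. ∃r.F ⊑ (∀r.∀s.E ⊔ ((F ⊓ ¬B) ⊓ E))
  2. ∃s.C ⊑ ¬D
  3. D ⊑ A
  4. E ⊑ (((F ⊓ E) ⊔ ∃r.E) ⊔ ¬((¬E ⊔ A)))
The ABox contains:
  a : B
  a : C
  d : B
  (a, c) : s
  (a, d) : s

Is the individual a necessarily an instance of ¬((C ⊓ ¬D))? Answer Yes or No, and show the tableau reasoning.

1. a : ¬((C ⊓ ¬D))?  L(a) = {B, C} ∪ {(C ⊓ ¬D)}
   open: L(a) ⊇ {B, C, ¬D, ¬E, ∀r.¬F} — a ∉ ¬((C ⊓ ¬D)) possible
2. Hence a : ¬((C ⊓ ¬D)): not entailed.

No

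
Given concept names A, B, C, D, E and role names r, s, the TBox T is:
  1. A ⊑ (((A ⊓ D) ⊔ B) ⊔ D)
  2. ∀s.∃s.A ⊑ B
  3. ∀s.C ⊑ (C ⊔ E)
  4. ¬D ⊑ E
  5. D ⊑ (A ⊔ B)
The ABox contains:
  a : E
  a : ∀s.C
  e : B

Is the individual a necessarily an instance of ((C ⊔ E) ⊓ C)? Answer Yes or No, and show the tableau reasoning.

No

1. a : ((C ⊔ E) ⊓ C)?  L(a) = {E, ∀s.C} ∪ {((¬C ⊓ ¬E) ⊔ ¬C)}
   apply at a: ∀s.C⊑(C ⊔ E)
   open: L(a) ⊇ {E, ¬A, ¬C, ¬D, ∀s.C, …} (+ ∃-successors) — a ∉ ((C ⊔ E) ⊓ C) possible
2. Hence a : ((C ⊔ E) ⊓ C): not entailed.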